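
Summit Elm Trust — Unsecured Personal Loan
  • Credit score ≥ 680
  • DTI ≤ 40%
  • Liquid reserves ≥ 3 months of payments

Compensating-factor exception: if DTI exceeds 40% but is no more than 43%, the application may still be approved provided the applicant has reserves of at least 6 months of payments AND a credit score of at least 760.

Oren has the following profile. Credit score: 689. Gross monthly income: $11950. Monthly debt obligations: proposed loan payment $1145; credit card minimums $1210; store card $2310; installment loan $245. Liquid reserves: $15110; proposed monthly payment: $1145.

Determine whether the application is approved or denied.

Denied

Credit score 689 ≥ 680 (meets base)
Total debts = (1,145 + 1,210 + 2,310 + 245) = 4,910. DTI = 4,910/11,950 = 41.1% > 40% — standard DTI limit exceeded.
Reserves: 15,110 ÷ 1,145 = 13.2 months (meets 3-month minimum)
41.1% falls in the override range (40%–43%), so the compensating-factor test applies.
Override check — reserves: 13.2 mo (ok); score: 689 (below 760).
Compensating-factor requirement not fully met.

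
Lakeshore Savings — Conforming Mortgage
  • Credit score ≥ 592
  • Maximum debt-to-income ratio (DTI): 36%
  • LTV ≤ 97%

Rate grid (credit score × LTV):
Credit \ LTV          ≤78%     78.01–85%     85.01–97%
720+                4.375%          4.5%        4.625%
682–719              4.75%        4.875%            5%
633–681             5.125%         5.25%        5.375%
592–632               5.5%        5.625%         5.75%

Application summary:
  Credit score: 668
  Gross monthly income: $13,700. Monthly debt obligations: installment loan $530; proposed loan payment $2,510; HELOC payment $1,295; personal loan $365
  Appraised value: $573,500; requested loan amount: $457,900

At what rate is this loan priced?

Credit score 668 ≥ 592; Total monthly debts = (530 + 2,510 + 1,295 + 365) = 4,700. DTI = 4,700/13,700 = 34.3% ≤ 36%
Loan-to-value = 457,900/573,500 = 79.8% — pass (97% max)
Credit 668 → row 633–681; LTV 79.8% → column 78.01–85%. Grid cell → 5.25%.

5.25%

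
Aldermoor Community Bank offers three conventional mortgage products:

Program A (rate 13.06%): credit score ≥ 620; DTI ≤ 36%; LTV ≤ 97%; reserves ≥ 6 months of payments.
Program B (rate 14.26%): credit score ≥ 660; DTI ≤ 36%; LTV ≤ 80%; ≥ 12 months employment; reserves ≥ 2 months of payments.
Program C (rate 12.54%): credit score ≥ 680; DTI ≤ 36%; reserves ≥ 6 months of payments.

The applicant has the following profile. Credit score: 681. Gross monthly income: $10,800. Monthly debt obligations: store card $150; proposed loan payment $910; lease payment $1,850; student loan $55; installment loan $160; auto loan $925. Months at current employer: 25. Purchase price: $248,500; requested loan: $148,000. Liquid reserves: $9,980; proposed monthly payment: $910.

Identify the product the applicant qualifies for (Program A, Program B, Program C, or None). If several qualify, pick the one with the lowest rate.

Total debts = (150 + 910 + 1,850 + 55 + 160 + 925) = 4,050; DTI = 4,050/10,800 = 37.5%.
LTV = 148,000/248,500 = 59.6%.
Reserves = 9,980/910 = 11.0 months.
Program A: score 681 ≥ 620; DTI 37.5% > 36%; LTV 59.6% ≤ 97%; reserves 11.0 ≥ 6 mo → does not qualify.
Program B: score 681 ≥ 660; DTI 37.5% > 36%; LTV 59.6% ≤ 80%; employment 25 ≥ 12 mo; reserves 11.0 ≥ 2 mo → does not qualify.
Program C: score 681 ≥ 680; DTI 37.5% > 36%; reserves 11.0 ≥ 6 mo → does not qualify.

None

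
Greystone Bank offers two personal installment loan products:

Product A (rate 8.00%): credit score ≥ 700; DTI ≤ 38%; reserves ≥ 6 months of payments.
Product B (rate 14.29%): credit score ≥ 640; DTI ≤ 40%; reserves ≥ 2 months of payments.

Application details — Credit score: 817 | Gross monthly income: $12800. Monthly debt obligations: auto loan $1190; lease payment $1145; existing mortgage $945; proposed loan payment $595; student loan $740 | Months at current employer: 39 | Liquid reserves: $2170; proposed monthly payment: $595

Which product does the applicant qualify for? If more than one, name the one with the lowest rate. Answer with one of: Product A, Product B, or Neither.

Product B

Total debts = (1,190 + 1,145 + 945 + 595 + 740) = 4,615; DTI = 4,615/12,800 = 36.1%.
Reserves = 2,170/595 = 3.6 months.
Product A: score 817 ≥ 700; DTI 36.1% ≤ 38%; reserves 3.6 < 6 mo → does not qualify.
Product B: score 817 ≥ 640; DTI 36.1% ≤ 40%; reserves 3.6 ≥ 2 mo → qualifies.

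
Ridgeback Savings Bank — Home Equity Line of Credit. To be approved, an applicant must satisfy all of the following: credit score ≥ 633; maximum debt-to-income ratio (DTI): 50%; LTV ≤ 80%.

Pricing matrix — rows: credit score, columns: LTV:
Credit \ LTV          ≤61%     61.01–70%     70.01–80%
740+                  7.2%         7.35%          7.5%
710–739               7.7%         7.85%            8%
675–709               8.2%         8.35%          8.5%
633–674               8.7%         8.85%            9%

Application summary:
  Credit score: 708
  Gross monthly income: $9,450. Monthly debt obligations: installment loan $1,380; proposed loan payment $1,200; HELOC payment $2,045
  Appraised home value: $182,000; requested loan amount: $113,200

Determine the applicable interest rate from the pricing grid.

8.35%

Credit score 708 ≥ 633; Total monthly debts = (1,380 + 1,200 + 2,045) = 4,625. DTI = 4,625/9,450 = 48.9% ≤ 50%
Loan-to-value = 113,200/182,000 = 62.2% — pass (80% max)
Credit 708 → row 675–709; LTV 62.2% → column 61.01–70%. Grid cell → 8.35%.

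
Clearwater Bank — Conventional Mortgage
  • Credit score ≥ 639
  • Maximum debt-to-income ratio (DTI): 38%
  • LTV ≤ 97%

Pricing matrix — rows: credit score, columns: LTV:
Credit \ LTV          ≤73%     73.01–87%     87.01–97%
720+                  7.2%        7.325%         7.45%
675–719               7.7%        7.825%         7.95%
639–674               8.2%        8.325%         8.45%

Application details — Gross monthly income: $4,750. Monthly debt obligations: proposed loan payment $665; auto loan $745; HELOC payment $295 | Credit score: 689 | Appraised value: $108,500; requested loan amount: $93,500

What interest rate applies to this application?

Credit score 689 ≥ 639; Total monthly debts = (665 + 745 + 295) = 1,705. DTI: 1,705 ÷ 4,750 = 35.9%, within the 38% cap
LTV = 93,500/108,500 = 86.2% ≤ 97%
Credit 689 → row 675–719; LTV 86.2% → column 73.01–87%. Grid cell → 7.825%.

7.825%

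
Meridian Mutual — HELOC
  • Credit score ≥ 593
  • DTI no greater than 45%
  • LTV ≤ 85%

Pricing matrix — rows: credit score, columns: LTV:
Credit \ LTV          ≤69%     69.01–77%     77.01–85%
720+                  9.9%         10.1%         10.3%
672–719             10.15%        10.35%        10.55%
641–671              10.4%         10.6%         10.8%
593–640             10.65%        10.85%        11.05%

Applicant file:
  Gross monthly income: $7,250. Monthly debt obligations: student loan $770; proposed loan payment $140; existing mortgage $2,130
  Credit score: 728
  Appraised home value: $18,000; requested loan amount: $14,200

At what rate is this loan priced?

Credit score 728 ≥ 593; Total monthly debts = (770 + 140 + 2,130) = 3,040. Debt-to-income = 3,040/7,250 = 41.9% — meets 45% limit
LTV = 14,200/18,000 = 78.9% ≤ 85%
Row: 728 falls in 720+. Column: 78.9% falls in 77.01–85%. Rate = 10.3%.

10.3%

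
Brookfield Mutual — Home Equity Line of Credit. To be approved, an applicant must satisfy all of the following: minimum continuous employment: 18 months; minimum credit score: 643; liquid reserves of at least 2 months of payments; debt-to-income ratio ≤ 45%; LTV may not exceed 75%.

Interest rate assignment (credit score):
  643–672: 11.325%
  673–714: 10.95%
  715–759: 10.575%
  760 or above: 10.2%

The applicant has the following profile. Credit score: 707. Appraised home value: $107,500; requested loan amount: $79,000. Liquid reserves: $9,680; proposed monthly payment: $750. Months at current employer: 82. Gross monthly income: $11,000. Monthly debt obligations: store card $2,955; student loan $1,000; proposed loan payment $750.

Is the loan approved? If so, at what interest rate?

Approved at 10.95%

Credit score 707 ≥ 643 (meets minimum)
Reserves: 9,680 ÷ 750 = 12.9 months (meets 2-month minimum)
Loan-to-value = 79,000/107,500 = 73.5% — pass (75% max)
Total monthly debts = (2,955 + 1,000 + 750) = 4,705. DTI: 4,705 ÷ 11,000 = 42.8%, within the 45% cap
Employment 82 ≥ 18 months
All requirements met. Score 707 falls in the 673–714 tier → 10.95%.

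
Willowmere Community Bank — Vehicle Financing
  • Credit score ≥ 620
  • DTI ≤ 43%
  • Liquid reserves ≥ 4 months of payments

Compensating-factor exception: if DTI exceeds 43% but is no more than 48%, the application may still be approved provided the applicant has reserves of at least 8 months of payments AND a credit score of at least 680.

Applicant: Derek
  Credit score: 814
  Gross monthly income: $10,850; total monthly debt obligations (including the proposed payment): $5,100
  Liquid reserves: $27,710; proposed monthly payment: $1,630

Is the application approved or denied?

Credit score 814 ≥ 620 (meets base)
DTI: 5,100 ÷ 10,850 = 47%, over the 43% base limit.
Reserves: 27,710 ÷ 1,630 = 17.0 months (meets 4-month minimum)
47% falls in the override range (43%–48%), so the compensating-factor test applies.
Override check — reserves: 17.0 mo (ok); score: 814 (ok).
Both override conditions satisfied; DTI exception granted.

Approved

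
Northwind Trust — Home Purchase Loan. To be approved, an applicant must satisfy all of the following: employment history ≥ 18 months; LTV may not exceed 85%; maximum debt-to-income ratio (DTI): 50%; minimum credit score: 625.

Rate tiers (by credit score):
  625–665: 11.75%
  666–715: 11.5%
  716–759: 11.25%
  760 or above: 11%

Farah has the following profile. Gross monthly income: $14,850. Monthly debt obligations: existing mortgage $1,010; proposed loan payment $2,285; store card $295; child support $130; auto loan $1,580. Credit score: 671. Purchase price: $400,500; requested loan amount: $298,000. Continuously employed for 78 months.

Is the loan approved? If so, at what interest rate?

Credit score 671 ≥ 625 (meets minimum)
Employment 78 ≥ 18 months
LTV: 298,000 ÷ 400,500 = 74.4%, within 85% cap
Total monthly debts = (1,010 + 2,285 + 295 + 130 + 1,580) = 5,300. DTI = 5,300/14,850 = 35.7% ≤ 50%
All requirements met. Score 671 falls in the 666–715 tier → 11.5%.

Approved at 11.5%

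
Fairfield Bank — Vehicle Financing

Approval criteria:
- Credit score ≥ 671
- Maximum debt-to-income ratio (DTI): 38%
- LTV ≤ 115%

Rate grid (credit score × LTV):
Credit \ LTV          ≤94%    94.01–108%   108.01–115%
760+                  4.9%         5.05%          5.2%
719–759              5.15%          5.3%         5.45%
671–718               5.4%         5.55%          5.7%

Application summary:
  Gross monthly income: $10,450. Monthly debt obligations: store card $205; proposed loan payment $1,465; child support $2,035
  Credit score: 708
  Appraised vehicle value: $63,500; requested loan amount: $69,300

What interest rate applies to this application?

Credit score 708 ≥ 671; Total monthly debts = (205 + 1,465 + 2,035) = 3,705. DTI: 3,705 ÷ 10,450 = 35.5%, within the 38% cap
Loan-to-value = 69,300/63,500 = 109.1% — pass (115% max)
Credit 708 → row 671–718; LTV 109.1% → column 108.01–115%. Grid cell → 5.7%.

5.7%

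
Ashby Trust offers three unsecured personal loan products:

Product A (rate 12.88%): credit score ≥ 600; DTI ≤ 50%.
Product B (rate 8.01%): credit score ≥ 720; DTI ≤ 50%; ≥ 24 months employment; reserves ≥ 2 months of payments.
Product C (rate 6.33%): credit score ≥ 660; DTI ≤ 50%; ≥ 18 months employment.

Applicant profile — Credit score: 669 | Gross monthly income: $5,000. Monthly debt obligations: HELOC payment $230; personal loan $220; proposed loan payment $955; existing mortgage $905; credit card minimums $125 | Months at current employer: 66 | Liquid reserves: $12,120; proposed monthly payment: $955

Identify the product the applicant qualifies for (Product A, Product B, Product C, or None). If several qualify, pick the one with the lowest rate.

Product C

Total debts = (230 + 220 + 955 + 905 + 125) = 2,435; DTI = 2,435/5,000 = 48.7%.
Reserves = 12,120/955 = 12.7 months.
Product A: score 669 ≥ 600; DTI 48.7% ≤ 50% → qualifies.
Product B: score 669 < 720; DTI 48.7% ≤ 50%; employment 66 ≥ 24 mo; reserves 12.7 ≥ 2 mo → does not qualify.
Product C: score 669 ≥ 660; DTI 48.7% ≤ 50%; employment 66 ≥ 18 mo → qualifies.
Qualifying: Product A, Product C. Lowest rate is 6.33% → Product C.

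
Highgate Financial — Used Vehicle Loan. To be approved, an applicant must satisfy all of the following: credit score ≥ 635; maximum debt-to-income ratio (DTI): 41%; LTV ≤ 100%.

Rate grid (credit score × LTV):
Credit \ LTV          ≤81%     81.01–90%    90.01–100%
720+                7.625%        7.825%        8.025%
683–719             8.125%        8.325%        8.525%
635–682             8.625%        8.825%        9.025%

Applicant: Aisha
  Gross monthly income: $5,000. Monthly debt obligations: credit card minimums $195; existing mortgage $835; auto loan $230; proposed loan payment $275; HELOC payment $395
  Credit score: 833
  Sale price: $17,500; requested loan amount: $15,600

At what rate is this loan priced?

Credit score 833 ≥ 635; Total monthly debts = (195 + 835 + 230 + 275 + 395) = 1,930. Debt-to-income = 1,930/5,000 = 38.6% — meets 41% limit
LTV: 15,600 ÷ 17,500 = 89.1%, within 100% cap
Score 833 is in the 720+ band; LTV 89.1% is in the 81.01–90% band → 7.825%.

7.825%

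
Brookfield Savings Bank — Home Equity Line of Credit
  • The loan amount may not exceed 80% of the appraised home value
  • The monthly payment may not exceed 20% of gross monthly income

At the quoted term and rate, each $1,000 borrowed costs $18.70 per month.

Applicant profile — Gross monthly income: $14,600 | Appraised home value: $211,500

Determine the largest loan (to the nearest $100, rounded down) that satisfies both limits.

Payment cap: 20% × $14,600 = $2,920/month.
At $18.70 per $1,000, that supports 2,920/18.70 × 1,000 ≈ $156,149 → $156,100.
LTV cap: 80% × $211,500 = $169,200 → $169,200.
Binding constraint: payment-to-income.

$156,100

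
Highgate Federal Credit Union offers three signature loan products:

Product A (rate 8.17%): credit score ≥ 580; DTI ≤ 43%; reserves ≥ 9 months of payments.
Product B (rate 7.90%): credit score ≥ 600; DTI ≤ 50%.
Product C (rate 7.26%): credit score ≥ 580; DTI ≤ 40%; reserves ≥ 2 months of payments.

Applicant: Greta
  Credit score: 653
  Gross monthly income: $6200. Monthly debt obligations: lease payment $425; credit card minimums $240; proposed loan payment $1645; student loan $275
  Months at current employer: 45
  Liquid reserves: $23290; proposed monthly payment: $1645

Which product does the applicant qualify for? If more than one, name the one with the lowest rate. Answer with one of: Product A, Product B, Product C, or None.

Product B

Total debts = (425 + 240 + 1,645 + 275) = 2,585; DTI = 2,585/6,200 = 41.7%.
Reserves = 23,290/1,645 = 14.2 months.
Product A: score 653 ≥ 580; DTI 41.7% ≤ 43%; reserves 14.2 ≥ 9 mo → qualifies.
Product B: score 653 ≥ 600; DTI 41.7% ≤ 50% → qualifies.
Product C: score 653 ≥ 580; DTI 41.7% > 40%; reserves 14.2 ≥ 2 mo → does not qualify.
Qualifying: Product A, Product B. Lowest rate is 7.90% → Product B.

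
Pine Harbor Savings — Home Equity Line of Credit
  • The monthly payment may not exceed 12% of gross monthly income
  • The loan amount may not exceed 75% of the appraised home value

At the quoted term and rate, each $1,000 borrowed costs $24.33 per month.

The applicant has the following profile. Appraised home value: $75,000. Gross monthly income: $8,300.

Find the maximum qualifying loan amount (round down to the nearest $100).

$40,900

Payment cap: 12% × $8,300 = $996/month.
At $24.33 per $1,000, that supports 996/24.33 × 1,000 ≈ $40,937 → $40,900.
LTV cap: 75% × $75,000 = $56,250 → $56,200.
Binding constraint: payment-to-income.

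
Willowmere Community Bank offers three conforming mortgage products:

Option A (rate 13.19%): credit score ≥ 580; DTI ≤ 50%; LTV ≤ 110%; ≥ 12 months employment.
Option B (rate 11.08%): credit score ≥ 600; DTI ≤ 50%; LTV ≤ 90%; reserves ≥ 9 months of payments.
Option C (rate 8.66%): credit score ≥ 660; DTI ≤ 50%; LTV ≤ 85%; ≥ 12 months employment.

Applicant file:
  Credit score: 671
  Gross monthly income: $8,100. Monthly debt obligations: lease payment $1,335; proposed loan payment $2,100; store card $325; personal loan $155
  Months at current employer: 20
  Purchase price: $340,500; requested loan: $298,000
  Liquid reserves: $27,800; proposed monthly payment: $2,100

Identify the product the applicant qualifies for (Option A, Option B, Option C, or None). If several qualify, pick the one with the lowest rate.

Option B

Total debts = (1,335 + 2,100 + 325 + 155) = 3,915; DTI = 3,915/8,100 = 48.3%.
LTV = 298,000/340,500 = 87.5%.
Reserves = 27,800/2,100 = 13.2 months.
Option A: score 671 ≥ 580; DTI 48.3% ≤ 50%; LTV 87.5% ≤ 110%; employment 20 ≥ 12 mo → qualifies.
Option B: score 671 ≥ 600; DTI 48.3% ≤ 50%; LTV 87.5% ≤ 90%; reserves 13.2 ≥ 9 mo → qualifies.
Option C: score 671 ≥ 660; DTI 48.3% ≤ 50%; LTV 87.5% > 85%; employment 20 ≥ 12 mo → does not qualify.
Qualifying: Option A, Option B. Lowest rate is 11.08% → Option B.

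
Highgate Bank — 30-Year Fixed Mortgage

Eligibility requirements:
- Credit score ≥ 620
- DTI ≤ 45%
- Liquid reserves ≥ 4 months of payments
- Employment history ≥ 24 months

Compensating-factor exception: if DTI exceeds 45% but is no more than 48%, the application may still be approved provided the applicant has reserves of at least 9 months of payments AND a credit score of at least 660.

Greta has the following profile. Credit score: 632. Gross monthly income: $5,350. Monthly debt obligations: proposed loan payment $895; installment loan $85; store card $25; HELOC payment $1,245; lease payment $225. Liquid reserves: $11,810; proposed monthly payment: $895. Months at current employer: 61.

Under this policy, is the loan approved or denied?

Denied

Credit score 632 ≥ 620 (meets base)
Total debts = (895 + 85 + 25 + 1,245 + 225) = 2,475. DTI: 2,475 ÷ 5,350 = 46.3%, over the 45% base limit.
Reserves = 11,810/895 = 13.2 months ≥ 4
Employment 61 ≥ 24 months
46.3% falls in the override range (45%–48%), so the compensating-factor test applies.
Override check — reserves: 13.2 mo (ok); score: 632 (below 660).
Compensating-factor requirement not fully met.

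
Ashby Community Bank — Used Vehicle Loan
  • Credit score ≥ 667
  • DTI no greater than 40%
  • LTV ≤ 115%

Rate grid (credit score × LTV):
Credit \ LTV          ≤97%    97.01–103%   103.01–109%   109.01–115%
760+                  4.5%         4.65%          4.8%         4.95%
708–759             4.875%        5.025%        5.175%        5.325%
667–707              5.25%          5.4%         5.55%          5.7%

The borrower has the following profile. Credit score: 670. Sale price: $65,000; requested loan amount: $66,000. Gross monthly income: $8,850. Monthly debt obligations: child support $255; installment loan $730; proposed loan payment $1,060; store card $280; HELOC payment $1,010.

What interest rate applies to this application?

Credit score 670 ≥ 667; Total monthly debts = (255 + 730 + 1,060 + 280 + 1,010) = 3,335. DTI: 3,335 ÷ 8,850 = 37.7%, within the 40% cap
LTV: 66,000 ÷ 65,000 = 101.5%, within 115% cap
Row: 670 falls in 667–707. Column: 101.5% falls in 97.01–103%. Rate = 5.4%.

5.4%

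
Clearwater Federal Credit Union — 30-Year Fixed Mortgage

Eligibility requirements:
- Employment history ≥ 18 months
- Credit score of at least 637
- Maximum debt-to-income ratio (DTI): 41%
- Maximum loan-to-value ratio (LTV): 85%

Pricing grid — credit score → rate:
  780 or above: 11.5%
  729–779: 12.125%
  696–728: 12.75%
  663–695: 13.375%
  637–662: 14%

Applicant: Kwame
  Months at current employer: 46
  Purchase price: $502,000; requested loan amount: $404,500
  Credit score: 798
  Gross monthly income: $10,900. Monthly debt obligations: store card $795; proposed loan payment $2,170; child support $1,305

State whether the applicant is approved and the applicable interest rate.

Approved at 11.5%

Credit score 798 ≥ 637 (meets minimum)
Loan-to-value = 404,500/502,000 = 80.6% — pass (85% max)
Total monthly debts = (795 + 2,170 + 1,305) = 4,270. DTI: 4,270 ÷ 10,900 = 39.2%, within the 41% cap
Employment 46 ≥ 18 months
All requirements met. Score 798 falls in the 780 or above tier → 11.5%.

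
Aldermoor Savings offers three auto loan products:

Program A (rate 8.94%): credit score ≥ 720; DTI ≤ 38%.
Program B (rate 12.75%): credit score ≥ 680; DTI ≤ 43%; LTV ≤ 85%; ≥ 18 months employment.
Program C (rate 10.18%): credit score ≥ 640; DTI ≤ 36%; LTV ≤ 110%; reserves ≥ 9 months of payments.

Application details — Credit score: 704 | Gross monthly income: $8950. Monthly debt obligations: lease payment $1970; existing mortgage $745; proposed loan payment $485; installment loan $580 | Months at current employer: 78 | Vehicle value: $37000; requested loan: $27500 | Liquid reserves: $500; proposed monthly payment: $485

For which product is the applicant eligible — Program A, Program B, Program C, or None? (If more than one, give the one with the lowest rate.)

Program B

Total debts = (1,970 + 745 + 485 + 580) = 3,780; DTI = 3,780/8,950 = 42.2%.
LTV = 27,500/37,000 = 74.3%.
Reserves = 500/485 = 1.0 months.
Program A: score 704 < 720; DTI 42.2% > 38% → does not qualify.
Program B: score 704 ≥ 680; DTI 42.2% ≤ 43%; LTV 74.3% ≤ 85%; employment 78 ≥ 18 mo → qualifies.
Program C: score 704 ≥ 640; DTI 42.2% > 36%; LTV 74.3% ≤ 110%; reserves 1.0 < 9 mo → does not qualify.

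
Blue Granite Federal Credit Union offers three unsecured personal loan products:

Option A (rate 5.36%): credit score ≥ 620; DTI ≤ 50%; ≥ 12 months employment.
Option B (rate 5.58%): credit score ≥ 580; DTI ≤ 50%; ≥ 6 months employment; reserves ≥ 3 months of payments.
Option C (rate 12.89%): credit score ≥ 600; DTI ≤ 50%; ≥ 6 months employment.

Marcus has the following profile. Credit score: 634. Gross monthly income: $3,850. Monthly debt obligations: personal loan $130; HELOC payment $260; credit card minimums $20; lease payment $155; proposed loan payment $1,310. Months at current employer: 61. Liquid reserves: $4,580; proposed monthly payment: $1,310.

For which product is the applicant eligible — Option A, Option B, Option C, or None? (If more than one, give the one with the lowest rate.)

Option A

Total debts = (130 + 260 + 20 + 155 + 1,310) = 1,875; DTI = 1,875/3,850 = 48.7%.
Reserves = 4,580/1,310 = 3.5 months.
Option A: score 634 ≥ 620; DTI 48.7% ≤ 50%; employment 61 ≥ 12 mo → qualifies.
Option B: score 634 ≥ 580; DTI 48.7% ≤ 50%; employment 61 ≥ 6 mo; reserves 3.5 ≥ 3 mo → qualifies.
Option C: score 634 ≥ 600; DTI 48.7% ≤ 50%; employment 61 ≥ 6 mo → qualifies.
Qualifying: Option A, Option B, Option C. Lowest rate is 5.36% → Option A.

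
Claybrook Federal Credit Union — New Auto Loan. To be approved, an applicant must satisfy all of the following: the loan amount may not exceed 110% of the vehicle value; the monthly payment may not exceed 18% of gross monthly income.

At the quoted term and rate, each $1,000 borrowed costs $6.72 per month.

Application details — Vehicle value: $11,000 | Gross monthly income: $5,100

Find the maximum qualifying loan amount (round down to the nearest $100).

$12,100

Payment cap: 18% × $5,100 = $918/month.
At $6.72 per $1,000, that supports 918/6.72 × 1,000 ≈ $136,607 → $136,600.
LTV cap: 110% × $11,000 = $12,100 → $12,100.
Binding constraint: loan-to-value.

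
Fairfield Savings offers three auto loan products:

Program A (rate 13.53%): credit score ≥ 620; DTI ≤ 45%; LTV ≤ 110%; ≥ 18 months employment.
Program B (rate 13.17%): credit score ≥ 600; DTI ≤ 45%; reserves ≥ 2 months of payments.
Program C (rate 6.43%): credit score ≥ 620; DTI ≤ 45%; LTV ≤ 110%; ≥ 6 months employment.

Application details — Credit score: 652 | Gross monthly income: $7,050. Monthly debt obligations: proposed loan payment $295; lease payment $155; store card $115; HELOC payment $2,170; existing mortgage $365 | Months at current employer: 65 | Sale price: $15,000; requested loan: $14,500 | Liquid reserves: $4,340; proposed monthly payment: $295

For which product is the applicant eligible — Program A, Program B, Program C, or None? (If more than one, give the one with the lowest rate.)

Total debts = (295 + 155 + 115 + 2,170 + 365) = 3,100; DTI = 3,100/7,050 = 44%.
LTV = 14,500/15,000 = 96.7%.
Reserves = 4,340/295 = 14.7 months.
Program A: score 652 ≥ 620; DTI 44% ≤ 45%; LTV 96.7% ≤ 110%; employment 65 ≥ 18 mo → qualifies.
Program B: score 652 ≥ 600; DTI 44% ≤ 45%; reserves 14.7 ≥ 2 mo → qualifies.
Program C: score 652 ≥ 620; DTI 44% ≤ 45%; LTV 96.7% ≤ 110%; employment 65 ≥ 6 mo → qualifies.
Qualifying: Program A, Program B, Program C. Lowest rate is 6.43% → Program C.

Program C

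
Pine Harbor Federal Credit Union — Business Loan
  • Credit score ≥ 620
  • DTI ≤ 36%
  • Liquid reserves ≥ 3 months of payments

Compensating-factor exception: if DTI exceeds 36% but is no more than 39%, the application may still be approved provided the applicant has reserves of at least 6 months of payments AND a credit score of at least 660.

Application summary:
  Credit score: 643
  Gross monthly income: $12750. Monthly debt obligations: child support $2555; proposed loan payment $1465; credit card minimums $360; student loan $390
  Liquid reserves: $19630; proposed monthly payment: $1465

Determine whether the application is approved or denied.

Credit score 643 ≥ 620 (meets base)
Total debts = (2,555 + 1,465 + 360 + 390) = 4,770. DTI = 4,770/12,750 = 37.4% > 36% — standard DTI limit exceeded.
Liquid reserves cover 19,630/1,465 = 13.4 months — ≥ 3 required
37.4% falls in the override range (36%–39%), so the compensating-factor test applies.
Reserves 13.4 ≥ 6 months; credit score 643 < 660.
Override conditions not both satisfied; exception does not apply.

Denied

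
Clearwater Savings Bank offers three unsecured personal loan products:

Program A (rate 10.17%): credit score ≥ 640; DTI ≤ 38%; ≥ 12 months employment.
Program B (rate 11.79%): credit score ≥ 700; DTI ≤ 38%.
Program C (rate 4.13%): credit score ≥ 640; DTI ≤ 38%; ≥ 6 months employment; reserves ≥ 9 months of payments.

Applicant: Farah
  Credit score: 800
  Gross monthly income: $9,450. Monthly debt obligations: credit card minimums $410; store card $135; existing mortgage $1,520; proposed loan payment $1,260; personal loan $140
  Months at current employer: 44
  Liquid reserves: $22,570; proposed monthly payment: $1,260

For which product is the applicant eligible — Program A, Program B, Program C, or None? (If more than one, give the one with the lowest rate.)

Total debts = (410 + 135 + 1,520 + 1,260 + 140) = 3,465; DTI = 3,465/9,450 = 36.7%.
Reserves = 22,570/1,260 = 17.9 months.
Program A: score 800 ≥ 640; DTI 36.7% ≤ 38%; employment 44 ≥ 12 mo → qualifies.
Program B: score 800 ≥ 700; DTI 36.7% ≤ 38% → qualifies.
Program C: score 800 ≥ 640; DTI 36.7% ≤ 38%; employment 44 ≥ 6 mo; reserves 17.9 ≥ 9 mo → qualifies.
Qualifying: Program A, Program B, Program C. Lowest rate is 4.13% → Program C.

Program C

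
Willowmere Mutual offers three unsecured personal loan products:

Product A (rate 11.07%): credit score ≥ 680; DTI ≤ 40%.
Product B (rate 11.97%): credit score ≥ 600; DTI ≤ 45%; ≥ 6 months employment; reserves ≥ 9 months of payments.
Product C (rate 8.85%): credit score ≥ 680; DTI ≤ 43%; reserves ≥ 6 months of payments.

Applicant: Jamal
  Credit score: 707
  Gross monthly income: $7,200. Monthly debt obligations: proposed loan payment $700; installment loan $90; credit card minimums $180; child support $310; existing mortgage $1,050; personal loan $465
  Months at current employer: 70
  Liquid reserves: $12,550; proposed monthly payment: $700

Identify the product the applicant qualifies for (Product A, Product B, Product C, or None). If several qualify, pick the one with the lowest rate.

Product C

Total debts = (700 + 90 + 180 + 310 + 1,050 + 465) = 2,795; DTI = 2,795/7,200 = 38.8%.
Reserves = 12,550/700 = 17.9 months.
Product A: score 707 ≥ 680; DTI 38.8% ≤ 40% → qualifies.
Product B: score 707 ≥ 600; DTI 38.8% ≤ 45%; employment 70 ≥ 6 mo; reserves 17.9 ≥ 9 mo → qualifies.
Product C: score 707 ≥ 680; DTI 38.8% ≤ 43%; reserves 17.9 ≥ 6 mo → qualifies.
Qualifying: Product A, Product B, Product C. Lowest rate is 8.85% → Product C.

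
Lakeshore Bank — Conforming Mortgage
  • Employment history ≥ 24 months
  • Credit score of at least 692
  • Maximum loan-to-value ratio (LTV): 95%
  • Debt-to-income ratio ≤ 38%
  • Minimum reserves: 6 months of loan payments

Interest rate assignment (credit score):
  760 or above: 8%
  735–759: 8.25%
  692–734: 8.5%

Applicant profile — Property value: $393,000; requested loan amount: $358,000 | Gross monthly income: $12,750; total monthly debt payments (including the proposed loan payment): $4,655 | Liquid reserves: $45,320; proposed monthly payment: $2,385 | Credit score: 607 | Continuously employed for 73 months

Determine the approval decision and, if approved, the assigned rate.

Denied

Credit score 607 < 692 (below minimum)
Reserves = 45,320/2,385 = 19.0 months ≥ 6
Debt-to-income = 4,655/12,750 = 36.5% — meets 38% limit
Employment 73 ≥ 24 months
Loan-to-value = 358,000/393,000 = 91.1% — pass (95% max)
Not all requirements met → denied.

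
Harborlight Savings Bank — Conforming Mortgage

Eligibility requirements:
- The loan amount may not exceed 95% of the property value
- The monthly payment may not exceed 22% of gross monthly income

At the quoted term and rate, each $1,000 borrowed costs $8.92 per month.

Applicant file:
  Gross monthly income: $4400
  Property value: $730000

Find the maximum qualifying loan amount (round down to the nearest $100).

$108,500

Payment cap: 22% × $4,400 = $968/month.
At $8.92 per $1,000, that supports 968/8.92 × 1,000 ≈ $108,520 → $108,500.
LTV cap: 95% × $730,000 = $693,500 → $693,500.
Binding constraint: payment-to-income.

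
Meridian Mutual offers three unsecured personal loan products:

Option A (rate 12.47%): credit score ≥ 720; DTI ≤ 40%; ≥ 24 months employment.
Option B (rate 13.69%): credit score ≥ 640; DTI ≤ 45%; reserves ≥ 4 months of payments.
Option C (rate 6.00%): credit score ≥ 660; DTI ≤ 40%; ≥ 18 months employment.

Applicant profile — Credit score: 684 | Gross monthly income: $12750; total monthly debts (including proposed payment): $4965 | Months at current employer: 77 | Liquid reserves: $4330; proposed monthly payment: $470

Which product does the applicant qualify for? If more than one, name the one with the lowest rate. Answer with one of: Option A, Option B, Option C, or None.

Option C

DTI = 4,965/12,750 = 38.9%.
Reserves = 4,330/470 = 9.2 months.
Option A: score 684 < 720; DTI 38.9% ≤ 40%; employment 77 ≥ 24 mo → does not qualify.
Option B: score 684 ≥ 640; DTI 38.9% ≤ 45%; reserves 9.2 ≥ 4 mo → qualifies.
Option C: score 684 ≥ 660; DTI 38.9% ≤ 40%; employment 77 ≥ 18 mo → qualifies.
Qualifying: Option B, Option C. Lowest rate is 6.00% → Option C.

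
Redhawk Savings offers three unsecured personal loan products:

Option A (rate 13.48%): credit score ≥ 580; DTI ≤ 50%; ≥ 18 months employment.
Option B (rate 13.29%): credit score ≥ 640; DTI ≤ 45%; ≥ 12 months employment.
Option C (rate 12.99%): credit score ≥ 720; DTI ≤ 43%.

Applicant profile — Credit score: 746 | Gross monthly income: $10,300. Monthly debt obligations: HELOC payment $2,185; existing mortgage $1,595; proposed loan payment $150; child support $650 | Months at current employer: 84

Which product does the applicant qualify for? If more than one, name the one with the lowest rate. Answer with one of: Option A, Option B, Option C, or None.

Option B

Total debts = (2,185 + 1,595 + 150 + 650) = 4,580; DTI = 4,580/10,300 = 44.5%.
Option A: score 746 ≥ 580; DTI 44.5% ≤ 50%; employment 84 ≥ 18 mo → qualifies.
Option B: score 746 ≥ 640; DTI 44.5% ≤ 45%; employment 84 ≥ 12 mo → qualifies.
Option C: score 746 ≥ 720; DTI 44.5% > 43% → does not qualify.
Qualifying: Option A, Option B. Lowest rate is 13.29% → Option B.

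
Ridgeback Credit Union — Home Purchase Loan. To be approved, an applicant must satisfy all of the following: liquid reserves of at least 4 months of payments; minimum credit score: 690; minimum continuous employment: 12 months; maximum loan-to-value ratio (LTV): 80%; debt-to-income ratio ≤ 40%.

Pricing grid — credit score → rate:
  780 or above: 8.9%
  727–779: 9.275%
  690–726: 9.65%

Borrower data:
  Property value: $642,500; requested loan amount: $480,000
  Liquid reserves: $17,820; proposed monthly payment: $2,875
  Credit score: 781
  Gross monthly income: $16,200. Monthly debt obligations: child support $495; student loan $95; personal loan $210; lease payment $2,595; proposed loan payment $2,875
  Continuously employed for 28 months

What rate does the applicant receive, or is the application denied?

Credit score 781 ≥ 690 (meets minimum)
LTV: 480,000 ÷ 642,500 = 74.7%, within 80% cap
Total monthly debts = (495 + 95 + 210 + 2,595 + 2,875) = 6,270. Debt-to-income = 6,270/16,200 = 38.7% — meets 40% limit
Reserves: 17,820 ÷ 2,875 = 6.2 months (meets 4-month minimum)
Employment 28 ≥ 12 months
All requirements met. Score 781 falls in the 780 or above tier → 8.9%.

Approved at 8.9%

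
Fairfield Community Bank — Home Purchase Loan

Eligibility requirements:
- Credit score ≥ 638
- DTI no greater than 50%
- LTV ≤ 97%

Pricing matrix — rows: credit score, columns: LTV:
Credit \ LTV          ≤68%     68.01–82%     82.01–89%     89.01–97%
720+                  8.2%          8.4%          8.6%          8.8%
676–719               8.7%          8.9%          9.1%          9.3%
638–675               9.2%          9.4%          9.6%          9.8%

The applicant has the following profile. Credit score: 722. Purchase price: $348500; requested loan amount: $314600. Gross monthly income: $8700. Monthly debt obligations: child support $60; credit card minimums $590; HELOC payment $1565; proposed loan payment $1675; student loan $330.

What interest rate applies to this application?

Credit score 722 ≥ 638; Total monthly debts = (60 + 590 + 1,565 + 1,675 + 330) = 4,220. DTI: 4,220 ÷ 8,700 = 48.5%, within the 50% cap
LTV: 314,600 ÷ 348,500 = 90.3%, within 97% cap
Score 722 is in the 720+ band; LTV 90.3% is in the 89.01–97% band → 8.8%.

8.8%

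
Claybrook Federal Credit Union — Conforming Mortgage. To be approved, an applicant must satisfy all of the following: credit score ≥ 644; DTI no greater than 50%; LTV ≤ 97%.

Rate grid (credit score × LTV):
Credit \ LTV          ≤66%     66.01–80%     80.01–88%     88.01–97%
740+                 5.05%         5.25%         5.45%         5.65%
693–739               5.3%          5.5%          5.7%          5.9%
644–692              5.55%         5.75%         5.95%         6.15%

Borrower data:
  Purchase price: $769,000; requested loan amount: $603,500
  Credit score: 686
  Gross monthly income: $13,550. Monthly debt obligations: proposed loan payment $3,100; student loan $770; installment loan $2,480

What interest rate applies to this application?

Credit score 686 ≥ 644; Total monthly debts = (3,100 + 770 + 2,480) = 6,350. Debt-to-income = 6,350/13,550 = 46.9% — meets 50% limit
Loan-to-value = 603,500/769,000 = 78.5% — pass (97% max)
Row: 686 falls in 644–692. Column: 78.5% falls in 66.01–80%. Rate = 5.75%.

5.75%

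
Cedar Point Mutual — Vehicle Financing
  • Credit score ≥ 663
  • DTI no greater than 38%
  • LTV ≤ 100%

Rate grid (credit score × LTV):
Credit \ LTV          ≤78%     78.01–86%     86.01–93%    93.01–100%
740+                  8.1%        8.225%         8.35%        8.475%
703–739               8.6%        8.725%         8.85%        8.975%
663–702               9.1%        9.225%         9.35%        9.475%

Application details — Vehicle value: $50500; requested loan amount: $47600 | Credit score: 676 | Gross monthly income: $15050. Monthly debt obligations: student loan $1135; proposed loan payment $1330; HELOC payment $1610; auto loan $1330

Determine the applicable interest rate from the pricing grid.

9.475%

Credit score 676 ≥ 663; Total monthly debts = (1,135 + 1,330 + 1,610 + 1,330) = 5,405. DTI: 5,405 ÷ 15,050 = 35.9%, within the 38% cap
LTV = 47,600/50,500 = 94.3% ≤ 100%
Score 676 is in the 663–702 band; LTV 94.3% is in the 93.01–100% band → 9.475%.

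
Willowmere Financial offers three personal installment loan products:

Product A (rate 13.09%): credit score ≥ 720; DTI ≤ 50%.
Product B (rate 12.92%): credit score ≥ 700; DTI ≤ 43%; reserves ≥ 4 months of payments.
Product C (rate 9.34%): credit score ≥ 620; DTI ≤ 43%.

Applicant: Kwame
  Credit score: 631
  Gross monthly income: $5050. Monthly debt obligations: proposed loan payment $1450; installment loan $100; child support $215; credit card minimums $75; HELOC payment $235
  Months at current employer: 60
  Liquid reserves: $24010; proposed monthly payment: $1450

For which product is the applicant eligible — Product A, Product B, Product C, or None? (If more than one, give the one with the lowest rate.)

Total debts = (1,450 + 100 + 215 + 75 + 235) = 2,075; DTI = 2,075/5,050 = 41.1%.
Reserves = 24,010/1,450 = 16.6 months.
Product A: score 631 < 720; DTI 41.1% ≤ 50% → does not qualify.
Product B: score 631 < 700; DTI 41.1% ≤ 43%; reserves 16.6 ≥ 4 mo → does not qualify.
Product C: score 631 ≥ 620; DTI 41.1% ≤ 43% → qualifies.

Product C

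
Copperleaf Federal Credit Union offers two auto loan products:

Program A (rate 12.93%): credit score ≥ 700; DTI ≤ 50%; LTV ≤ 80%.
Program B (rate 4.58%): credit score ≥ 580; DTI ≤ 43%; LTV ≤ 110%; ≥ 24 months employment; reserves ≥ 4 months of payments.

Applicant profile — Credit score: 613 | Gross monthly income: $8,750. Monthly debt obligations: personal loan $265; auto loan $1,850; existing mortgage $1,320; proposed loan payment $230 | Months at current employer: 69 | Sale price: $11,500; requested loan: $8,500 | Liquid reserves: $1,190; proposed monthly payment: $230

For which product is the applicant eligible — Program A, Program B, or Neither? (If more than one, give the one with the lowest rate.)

Program B

Total debts = (265 + 1,850 + 1,320 + 230) = 3,665; DTI = 3,665/8,750 = 41.9%.
LTV = 8,500/11,500 = 73.9%.
Reserves = 1,190/230 = 5.2 months.
Program A: score 613 < 700; DTI 41.9% ≤ 50%; LTV 73.9% ≤ 80% → does not qualify.
Program B: score 613 ≥ 580; DTI 41.9% ≤ 43%; LTV 73.9% ≤ 110%; employment 69 ≥ 24 mo; reserves 5.2 ≥ 4 mo → qualifies.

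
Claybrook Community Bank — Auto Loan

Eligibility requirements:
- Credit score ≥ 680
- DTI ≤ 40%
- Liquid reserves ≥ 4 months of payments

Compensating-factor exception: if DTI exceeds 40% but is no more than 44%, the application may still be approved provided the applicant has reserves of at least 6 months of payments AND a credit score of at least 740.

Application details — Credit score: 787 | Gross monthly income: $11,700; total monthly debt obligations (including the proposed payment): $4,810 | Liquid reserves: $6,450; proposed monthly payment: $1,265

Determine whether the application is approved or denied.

Denied

Credit score 787 ≥ 680 (meets base)
DTI: 4,810 ÷ 11,700 = 41.1%, over the 40% base limit.
Reserves = 6,450/1,265 = 5.1 months ≥ 4
DTI 41.1% is within the 40%–44% exception band; checking compensating factors.
Reserves 5.1 < 6 months; credit score 787 ≥ 740.
Compensating-factor requirement not fully met.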